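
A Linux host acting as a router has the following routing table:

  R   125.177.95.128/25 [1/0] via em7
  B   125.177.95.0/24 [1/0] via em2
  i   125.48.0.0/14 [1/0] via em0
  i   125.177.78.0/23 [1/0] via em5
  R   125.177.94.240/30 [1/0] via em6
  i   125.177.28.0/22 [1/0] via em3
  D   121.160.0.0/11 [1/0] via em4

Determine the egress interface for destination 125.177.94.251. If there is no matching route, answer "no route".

No entry's prefix contains 125.177.94.251; there is no default route.

no route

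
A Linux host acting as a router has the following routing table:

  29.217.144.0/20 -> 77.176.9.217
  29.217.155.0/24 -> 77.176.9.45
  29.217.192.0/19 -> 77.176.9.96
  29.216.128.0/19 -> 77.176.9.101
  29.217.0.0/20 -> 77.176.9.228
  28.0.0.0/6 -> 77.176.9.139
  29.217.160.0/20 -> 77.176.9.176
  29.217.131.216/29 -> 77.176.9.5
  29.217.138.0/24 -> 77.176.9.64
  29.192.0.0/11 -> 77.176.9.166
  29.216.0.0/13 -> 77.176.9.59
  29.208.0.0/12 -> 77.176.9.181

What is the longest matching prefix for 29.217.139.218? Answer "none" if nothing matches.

Entries matching 29.217.139.218:
  28.0.0.0/6 (28.0.0.0 - 31.255.255.255)
  29.192.0.0/11 (29.192.0.0 - 29.223.255.255)
  29.208.0.0/12 (29.208.0.0 - 29.223.255.255)
  29.216.0.0/13 (29.216.0.0 - 29.223.255.255)
Most specific is 29.216.0.0/13.

29.216.0.0/13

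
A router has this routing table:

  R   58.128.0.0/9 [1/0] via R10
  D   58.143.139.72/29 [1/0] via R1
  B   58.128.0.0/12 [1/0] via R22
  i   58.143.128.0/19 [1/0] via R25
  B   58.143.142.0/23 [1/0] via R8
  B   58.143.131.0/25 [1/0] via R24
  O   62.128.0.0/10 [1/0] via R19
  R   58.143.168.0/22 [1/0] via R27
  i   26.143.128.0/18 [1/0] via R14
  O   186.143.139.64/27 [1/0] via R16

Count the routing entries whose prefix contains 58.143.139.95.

Prefixes containing 58.143.139.95:
  58.128.0.0/9 (58.128.0.0 - 58.255.255.255)
  58.128.0.0/12 (58.128.0.0 - 58.143.255.255)
  58.143.128.0/19 (58.143.128.0 - 58.143.159.255)
Total matching entries: 3.

3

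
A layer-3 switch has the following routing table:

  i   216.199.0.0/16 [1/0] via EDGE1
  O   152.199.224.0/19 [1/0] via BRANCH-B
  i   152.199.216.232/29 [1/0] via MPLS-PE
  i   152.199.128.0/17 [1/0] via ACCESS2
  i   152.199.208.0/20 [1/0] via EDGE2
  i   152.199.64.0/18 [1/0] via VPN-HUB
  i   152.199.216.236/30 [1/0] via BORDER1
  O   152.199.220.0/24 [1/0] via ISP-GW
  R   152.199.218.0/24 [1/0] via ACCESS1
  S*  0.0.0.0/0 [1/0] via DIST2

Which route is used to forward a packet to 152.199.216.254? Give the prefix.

152.199.208.0/20

Entries matching 152.199.216.254:
  0.0.0.0/0 (default, matches everything)
  152.199.128.0/17 (152.199.128.0 - 152.199.255.255)
  152.199.208.0/20 (152.199.208.0 - 152.199.223.255)
Most specific is 152.199.208.0/20.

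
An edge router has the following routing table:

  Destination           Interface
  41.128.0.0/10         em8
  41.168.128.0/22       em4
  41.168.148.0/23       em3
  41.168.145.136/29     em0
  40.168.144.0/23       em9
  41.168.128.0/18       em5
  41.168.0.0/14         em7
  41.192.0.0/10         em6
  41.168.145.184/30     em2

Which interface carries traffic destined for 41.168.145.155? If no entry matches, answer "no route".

em5

Routes whose prefix contains 41.168.145.155:
  41.128.0.0/10 (41.128.0.0 - 41.191.255.255) -> em8
  41.168.0.0/14 (41.168.0.0 - 41.171.255.255) -> em7
  41.168.128.0/18 (41.168.128.0 - 41.168.191.255) -> em5
More-specific entries that do NOT match:
  41.168.145.184/30 (41.168.145.184 - 41.168.145.187) does not contain 41.168.145.155
  41.168.145.136/29 (41.168.145.136 - 41.168.145.143) does not contain 41.168.145.155
  41.168.148.0/23 (41.168.148.0 - 41.168.149.255) does not contain 41.168.145.155
  40.168.144.0/23 (40.168.144.0 - 40.168.145.255) does not contain 41.168.145.155
  41.168.128.0/22 (41.168.128.0 - 41.168.131.255) does not contain 41.168.145.155
Longest matching prefix is /18 -> interface em5.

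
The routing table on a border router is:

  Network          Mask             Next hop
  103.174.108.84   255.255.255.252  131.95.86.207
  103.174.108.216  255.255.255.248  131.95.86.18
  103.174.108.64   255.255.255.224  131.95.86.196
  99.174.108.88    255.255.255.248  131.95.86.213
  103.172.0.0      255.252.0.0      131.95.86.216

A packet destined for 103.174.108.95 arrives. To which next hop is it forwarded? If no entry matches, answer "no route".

Routes whose prefix contains 103.174.108.95:
  103.172.0.0/14 (103.172.0.0 - 103.175.255.255) -> 131.95.86.216
  103.174.108.64/27 (103.174.108.64 - 103.174.108.95) -> 131.95.86.196
More-specific entries that do NOT match:
  103.174.108.84/30 (103.174.108.84 - 103.174.108.87) does not contain 103.174.108.95
  103.174.108.216/29 (103.174.108.216 - 103.174.108.223) does not contain 103.174.108.95
  99.174.108.88/29 (99.174.108.88 - 99.174.108.95) does not contain 103.174.108.95
Longest matching prefix is /27 -> next hop 131.95.86.196.

131.95.86.196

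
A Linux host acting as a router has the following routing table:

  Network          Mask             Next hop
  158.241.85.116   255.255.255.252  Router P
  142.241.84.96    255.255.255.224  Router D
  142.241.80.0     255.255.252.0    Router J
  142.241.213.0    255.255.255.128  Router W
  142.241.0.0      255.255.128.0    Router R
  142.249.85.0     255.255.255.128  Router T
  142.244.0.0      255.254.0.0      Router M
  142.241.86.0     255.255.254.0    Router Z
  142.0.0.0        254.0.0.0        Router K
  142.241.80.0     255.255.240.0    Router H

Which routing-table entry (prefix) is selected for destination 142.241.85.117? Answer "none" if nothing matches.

142.241.80.0/20

Entries matching 142.241.85.117:
  142.0.0.0/7 (142.0.0.0 - 143.255.255.255)
  142.241.0.0/17 (142.241.0.0 - 142.241.127.255)
  142.241.80.0/20 (142.241.80.0 - 142.241.95.255)
Most specific is 142.241.80.0/20.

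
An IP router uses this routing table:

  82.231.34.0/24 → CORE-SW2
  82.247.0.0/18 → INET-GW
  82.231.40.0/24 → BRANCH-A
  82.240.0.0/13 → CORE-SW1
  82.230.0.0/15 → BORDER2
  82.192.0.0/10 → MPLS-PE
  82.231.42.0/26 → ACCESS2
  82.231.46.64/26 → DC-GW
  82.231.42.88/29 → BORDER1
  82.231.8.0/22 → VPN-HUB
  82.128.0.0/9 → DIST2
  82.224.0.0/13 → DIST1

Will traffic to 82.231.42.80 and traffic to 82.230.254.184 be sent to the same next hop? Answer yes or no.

yes

82.231.42.80: longest match 82.230.0.0/15 -> BORDER2
82.230.254.184: longest match 82.230.0.0/15 -> BORDER2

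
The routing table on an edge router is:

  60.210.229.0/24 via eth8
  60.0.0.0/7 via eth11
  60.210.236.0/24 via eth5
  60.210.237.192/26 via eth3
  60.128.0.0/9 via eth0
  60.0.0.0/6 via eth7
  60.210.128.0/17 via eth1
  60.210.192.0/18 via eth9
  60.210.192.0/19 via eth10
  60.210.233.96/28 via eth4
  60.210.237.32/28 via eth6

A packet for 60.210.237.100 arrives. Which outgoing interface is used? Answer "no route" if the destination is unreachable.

eth9

Routes whose prefix contains 60.210.237.100:
  60.0.0.0/6 (60.0.0.0 - 63.255.255.255) -> eth7
  60.0.0.0/7 (60.0.0.0 - 61.255.255.255) -> eth11
  60.128.0.0/9 (60.128.0.0 - 60.255.255.255) -> eth0
  60.210.128.0/17 (60.210.128.0 - 60.210.255.255) -> eth1
  60.210.192.0/18 (60.210.192.0 - 60.210.255.255) -> eth9
More-specific entries that do NOT match:
  60.210.233.96/28 (60.210.233.96 - 60.210.233.111) does not contain 60.210.237.100
  60.210.237.32/28 (60.210.237.32 - 60.210.237.47) does not contain 60.210.237.100
  60.210.237.192/26 (60.210.237.192 - 60.210.237.255) does not contain 60.210.237.100
  60.210.229.0/24 (60.210.229.0 - 60.210.229.255) does not contain 60.210.237.100
  60.210.236.0/24 (60.210.236.0 - 60.210.236.255) does not contain 60.210.237.100
  60.210.192.0/19 (60.210.192.0 - 60.210.223.255) does not contain 60.210.237.100
Longest matching prefix is /18 -> interface eth9.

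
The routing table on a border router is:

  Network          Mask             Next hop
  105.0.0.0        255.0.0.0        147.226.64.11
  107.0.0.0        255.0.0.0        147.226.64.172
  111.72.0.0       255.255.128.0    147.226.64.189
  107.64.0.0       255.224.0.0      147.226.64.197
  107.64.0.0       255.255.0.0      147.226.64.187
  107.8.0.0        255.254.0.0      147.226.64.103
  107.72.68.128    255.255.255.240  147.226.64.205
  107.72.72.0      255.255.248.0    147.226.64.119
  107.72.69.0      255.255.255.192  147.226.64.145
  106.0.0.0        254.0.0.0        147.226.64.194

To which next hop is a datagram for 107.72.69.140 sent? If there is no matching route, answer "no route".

Routes whose prefix contains 107.72.69.140:
  106.0.0.0/7 (106.0.0.0 - 107.255.255.255) -> 147.226.64.194
  107.0.0.0/8 (107.0.0.0 - 107.255.255.255) -> 147.226.64.172
  107.64.0.0/11 (107.64.0.0 - 107.95.255.255) -> 147.226.64.197
More-specific entries that do NOT match:
  107.72.68.128/28 (107.72.68.128 - 107.72.68.143) does not contain 107.72.69.140
  107.72.69.0/26 (107.72.69.0 - 107.72.69.63) does not contain 107.72.69.140
  107.72.72.0/21 (107.72.72.0 - 107.72.79.255) does not contain 107.72.69.140
  111.72.0.0/17 (111.72.0.0 - 111.72.127.255) does not contain 107.72.69.140
  107.64.0.0/16 (107.64.0.0 - 107.64.255.255) does not contain 107.72.69.140
  107.8.0.0/15 (107.8.0.0 - 107.9.255.255) does not contain 107.72.69.140
Longest matching prefix is /11 -> next hop 147.226.64.197.

147.226.64.197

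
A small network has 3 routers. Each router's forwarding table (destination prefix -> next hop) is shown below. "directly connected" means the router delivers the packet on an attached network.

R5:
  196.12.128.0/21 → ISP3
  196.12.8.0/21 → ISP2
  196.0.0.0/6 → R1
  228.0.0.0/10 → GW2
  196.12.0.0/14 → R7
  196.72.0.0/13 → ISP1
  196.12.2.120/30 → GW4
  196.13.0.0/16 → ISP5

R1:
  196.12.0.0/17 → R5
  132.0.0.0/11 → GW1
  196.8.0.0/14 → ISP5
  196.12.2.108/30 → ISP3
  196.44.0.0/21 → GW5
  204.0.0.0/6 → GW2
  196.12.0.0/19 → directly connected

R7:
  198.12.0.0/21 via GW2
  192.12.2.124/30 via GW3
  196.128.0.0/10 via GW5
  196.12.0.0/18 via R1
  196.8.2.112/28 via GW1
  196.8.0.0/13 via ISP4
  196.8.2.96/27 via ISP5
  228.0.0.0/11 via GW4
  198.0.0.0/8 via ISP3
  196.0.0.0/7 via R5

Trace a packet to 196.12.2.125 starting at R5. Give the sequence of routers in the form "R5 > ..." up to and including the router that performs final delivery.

R5 > R7 > R1

At R5: longest match for 196.12.2.125 is 196.12.0.0/14 -> R7
At R7: longest match for 196.12.2.125 is 196.12.0.0/18 -> R1
At R1: longest match for 196.12.2.125 is 196.12.0.0/19 -> directly connected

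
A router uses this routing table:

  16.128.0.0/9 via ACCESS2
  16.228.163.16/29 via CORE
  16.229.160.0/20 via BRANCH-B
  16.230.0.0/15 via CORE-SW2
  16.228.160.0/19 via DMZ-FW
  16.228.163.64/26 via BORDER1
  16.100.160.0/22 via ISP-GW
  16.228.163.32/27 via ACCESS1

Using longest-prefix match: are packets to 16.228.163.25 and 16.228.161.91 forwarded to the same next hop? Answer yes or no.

16.228.163.25: longest match 16.228.160.0/19 -> DMZ-FW
16.228.161.91: longest match 16.228.160.0/19 -> DMZ-FW

yes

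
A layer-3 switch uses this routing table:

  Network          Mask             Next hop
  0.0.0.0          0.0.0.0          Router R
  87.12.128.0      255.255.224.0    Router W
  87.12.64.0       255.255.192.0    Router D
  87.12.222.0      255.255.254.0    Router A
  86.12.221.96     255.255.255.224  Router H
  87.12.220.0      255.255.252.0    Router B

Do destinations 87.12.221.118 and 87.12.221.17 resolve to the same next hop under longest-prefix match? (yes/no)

yes

87.12.221.118: longest match 87.12.220.0/22 -> Router B
87.12.221.17: longest match 87.12.220.0/22 -> Router B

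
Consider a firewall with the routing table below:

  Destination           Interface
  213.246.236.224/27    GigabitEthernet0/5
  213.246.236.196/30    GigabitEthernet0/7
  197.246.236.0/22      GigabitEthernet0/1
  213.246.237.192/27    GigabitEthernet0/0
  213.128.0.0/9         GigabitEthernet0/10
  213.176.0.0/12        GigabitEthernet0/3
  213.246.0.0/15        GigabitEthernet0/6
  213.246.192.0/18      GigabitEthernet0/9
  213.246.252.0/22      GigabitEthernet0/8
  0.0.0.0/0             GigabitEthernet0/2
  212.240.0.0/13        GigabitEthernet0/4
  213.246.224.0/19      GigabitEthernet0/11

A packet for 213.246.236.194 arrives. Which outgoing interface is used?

Routes whose prefix contains 213.246.236.194:
  0.0.0.0/0 (default, matches everything) -> GigabitEthernet0/2
  213.128.0.0/9 (213.128.0.0 - 213.255.255.255) -> GigabitEthernet0/10
  213.246.0.0/15 (213.246.0.0 - 213.247.255.255) -> GigabitEthernet0/6
  213.246.192.0/18 (213.246.192.0 - 213.246.255.255) -> GigabitEthernet0/9
  213.246.224.0/19 (213.246.224.0 - 213.246.255.255) -> GigabitEthernet0/11
More-specific entries that do NOT match:
  213.246.236.196/30 (213.246.236.196 - 213.246.236.199) does not contain 213.246.236.194
  213.246.236.224/27 (213.246.236.224 - 213.246.236.255) does not contain 213.246.236.194
  213.246.237.192/27 (213.246.237.192 - 213.246.237.223) does not contain 213.246.236.194
  197.246.236.0/22 (197.246.236.0 - 197.246.239.255) does not contain 213.246.236.194
  213.246.252.0/22 (213.246.252.0 - 213.246.255.255) does not contain 213.246.236.194
Longest matching prefix is /19 -> interface GigabitEthernet0/11.

GigabitEthernet0/11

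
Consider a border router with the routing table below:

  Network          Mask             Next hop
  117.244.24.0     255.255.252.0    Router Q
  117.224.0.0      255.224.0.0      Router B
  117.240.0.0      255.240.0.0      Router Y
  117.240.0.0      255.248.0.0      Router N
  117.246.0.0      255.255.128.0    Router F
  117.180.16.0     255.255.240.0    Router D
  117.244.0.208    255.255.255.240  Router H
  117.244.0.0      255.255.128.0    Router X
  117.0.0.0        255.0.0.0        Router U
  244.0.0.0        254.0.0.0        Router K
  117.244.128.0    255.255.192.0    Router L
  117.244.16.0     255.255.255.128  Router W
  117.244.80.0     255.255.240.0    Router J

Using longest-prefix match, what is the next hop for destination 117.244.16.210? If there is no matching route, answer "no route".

Routes whose prefix contains 117.244.16.210:
  117.0.0.0/8 (117.0.0.0 - 117.255.255.255) -> Router U
  117.224.0.0/11 (117.224.0.0 - 117.255.255.255) -> Router B
  117.240.0.0/12 (117.240.0.0 - 117.255.255.255) -> Router Y
  117.240.0.0/13 (117.240.0.0 - 117.247.255.255) -> Router N
  117.244.0.0/17 (117.244.0.0 - 117.244.127.255) -> Router X
More-specific entries that do NOT match:
  117.244.0.208/28 (117.244.0.208 - 117.244.0.223) does not contain 117.244.16.210
  117.244.16.0/25 (117.244.16.0 - 117.244.16.127) does not contain 117.244.16.210
  117.244.24.0/22 (117.244.24.0 - 117.244.27.255) does not contain 117.244.16.210
  117.180.16.0/20 (117.180.16.0 - 117.180.31.255) does not contain 117.244.16.210
  117.244.80.0/20 (117.244.80.0 - 117.244.95.255) does not contain 117.244.16.210
  117.244.128.0/18 (117.244.128.0 - 117.244.191.255) does not contain 117.244.16.210
Longest matching prefix is /17 -> next hop Router X.

Router X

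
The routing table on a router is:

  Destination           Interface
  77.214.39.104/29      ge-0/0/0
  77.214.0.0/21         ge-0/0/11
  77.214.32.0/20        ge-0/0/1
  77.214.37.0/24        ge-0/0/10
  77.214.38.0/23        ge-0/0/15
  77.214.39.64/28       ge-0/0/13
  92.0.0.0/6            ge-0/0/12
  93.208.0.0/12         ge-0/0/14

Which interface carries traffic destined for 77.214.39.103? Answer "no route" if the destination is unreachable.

ge-0/0/15

Routes whose prefix contains 77.214.39.103:
  77.214.32.0/20 (77.214.32.0 - 77.214.47.255) -> ge-0/0/1
  77.214.38.0/23 (77.214.38.0 - 77.214.39.255) -> ge-0/0/15
More-specific entries that do NOT match:
  77.214.39.104/29 (77.214.39.104 - 77.214.39.111) does not contain 77.214.39.103
  77.214.39.64/28 (77.214.39.64 - 77.214.39.79) does not contain 77.214.39.103
  77.214.37.0/24 (77.214.37.0 - 77.214.37.255) does not contain 77.214.39.103
Longest matching prefix is /23 -> interface ge-0/0/15.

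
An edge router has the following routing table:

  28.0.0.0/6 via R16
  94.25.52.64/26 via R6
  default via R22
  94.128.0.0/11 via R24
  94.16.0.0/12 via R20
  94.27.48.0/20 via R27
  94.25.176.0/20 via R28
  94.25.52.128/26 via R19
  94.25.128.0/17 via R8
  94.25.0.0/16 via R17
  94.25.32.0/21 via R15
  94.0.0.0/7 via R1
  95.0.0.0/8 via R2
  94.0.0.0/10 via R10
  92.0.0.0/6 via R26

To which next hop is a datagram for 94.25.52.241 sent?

R17

Routes whose prefix contains 94.25.52.241:
  0.0.0.0/0 (default, matches everything) -> R22
  92.0.0.0/6 (92.0.0.0 - 95.255.255.255) -> R26
  94.0.0.0/7 (94.0.0.0 - 95.255.255.255) -> R1
  94.0.0.0/10 (94.0.0.0 - 94.63.255.255) -> R10
  94.16.0.0/12 (94.16.0.0 - 94.31.255.255) -> R20
  94.25.0.0/16 (94.25.0.0 - 94.25.255.255) -> R17
More-specific entries that do NOT match:
  94.25.52.64/26 (94.25.52.64 - 94.25.52.127) does not contain 94.25.52.241
  94.25.52.128/26 (94.25.52.128 - 94.25.52.191) does not contain 94.25.52.241
  94.25.32.0/21 (94.25.32.0 - 94.25.39.255) does not contain 94.25.52.241
  94.27.48.0/20 (94.27.48.0 - 94.27.63.255) does not contain 94.25.52.241
  94.25.176.0/20 (94.25.176.0 - 94.25.191.255) does not contain 94.25.52.241
  94.25.128.0/17 (94.25.128.0 - 94.25.255.255) does not contain 94.25.52.241
Longest matching prefix is /16 -> next hop R17.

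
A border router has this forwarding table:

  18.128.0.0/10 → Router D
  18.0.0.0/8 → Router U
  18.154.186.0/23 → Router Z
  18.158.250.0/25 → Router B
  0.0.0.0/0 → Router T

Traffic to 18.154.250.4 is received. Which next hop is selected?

Routes whose prefix contains 18.154.250.4:
  0.0.0.0/0 (default, matches everything) -> Router T
  18.0.0.0/8 (18.0.0.0 - 18.255.255.255) -> Router U
  18.128.0.0/10 (18.128.0.0 - 18.191.255.255) -> Router D
More-specific entries that do NOT match:
  18.158.250.0/25 (18.158.250.0 - 18.158.250.127) does not contain 18.154.250.4
  18.154.186.0/23 (18.154.186.0 - 18.154.187.255) does not contain 18.154.250.4
Longest matching prefix is /10 -> next hop Router D.

Router D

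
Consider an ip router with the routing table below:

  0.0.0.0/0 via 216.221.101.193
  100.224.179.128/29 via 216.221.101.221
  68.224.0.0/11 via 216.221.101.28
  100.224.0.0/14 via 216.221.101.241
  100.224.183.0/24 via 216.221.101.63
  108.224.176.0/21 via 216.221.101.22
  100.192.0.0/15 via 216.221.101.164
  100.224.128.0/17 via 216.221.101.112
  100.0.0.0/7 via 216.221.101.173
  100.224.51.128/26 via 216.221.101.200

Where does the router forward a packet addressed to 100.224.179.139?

216.221.101.112

Routes whose prefix contains 100.224.179.139:
  0.0.0.0/0 (default, matches everything) -> 216.221.101.193
  100.0.0.0/7 (100.0.0.0 - 101.255.255.255) -> 216.221.101.173
  100.224.0.0/14 (100.224.0.0 - 100.227.255.255) -> 216.221.101.241
  100.224.128.0/17 (100.224.128.0 - 100.224.255.255) -> 216.221.101.112
More-specific entries that do NOT match:
  100.224.179.128/29 (100.224.179.128 - 100.224.179.135) does not contain 100.224.179.139
  100.224.51.128/26 (100.224.51.128 - 100.224.51.191) does not contain 100.224.179.139
  100.224.183.0/24 (100.224.183.0 - 100.224.183.255) does not contain 100.224.179.139
  108.224.176.0/21 (108.224.176.0 - 108.224.183.255) does not contain 100.224.179.139
Longest matching prefix is /17 -> next hop 216.221.101.112.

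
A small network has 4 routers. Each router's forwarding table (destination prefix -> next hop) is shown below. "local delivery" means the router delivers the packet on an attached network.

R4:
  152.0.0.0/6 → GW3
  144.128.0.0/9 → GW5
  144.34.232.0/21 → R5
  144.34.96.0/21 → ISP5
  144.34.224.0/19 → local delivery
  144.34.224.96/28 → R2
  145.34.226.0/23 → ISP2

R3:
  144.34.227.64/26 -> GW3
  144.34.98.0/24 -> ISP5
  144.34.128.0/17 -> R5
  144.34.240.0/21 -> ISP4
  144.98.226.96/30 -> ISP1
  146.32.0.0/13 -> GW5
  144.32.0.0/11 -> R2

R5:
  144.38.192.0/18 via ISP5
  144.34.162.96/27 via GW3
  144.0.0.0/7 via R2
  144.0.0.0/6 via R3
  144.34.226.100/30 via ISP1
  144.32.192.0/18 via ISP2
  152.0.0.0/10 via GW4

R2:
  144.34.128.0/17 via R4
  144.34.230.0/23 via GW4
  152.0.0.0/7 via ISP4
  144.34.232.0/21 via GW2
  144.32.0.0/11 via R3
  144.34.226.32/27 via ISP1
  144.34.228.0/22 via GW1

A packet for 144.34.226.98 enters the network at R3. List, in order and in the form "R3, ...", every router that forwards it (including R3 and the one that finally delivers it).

R3, R5, R2, R4

At R3: longest match for 144.34.226.98 is 144.34.128.0/17 -> R5
At R5: longest match for 144.34.226.98 is 144.0.0.0/7 -> R2
At R2: longest match for 144.34.226.98 is 144.34.128.0/17 -> R4
At R4: longest match for 144.34.226.98 is 144.34.224.0/19 -> local delivery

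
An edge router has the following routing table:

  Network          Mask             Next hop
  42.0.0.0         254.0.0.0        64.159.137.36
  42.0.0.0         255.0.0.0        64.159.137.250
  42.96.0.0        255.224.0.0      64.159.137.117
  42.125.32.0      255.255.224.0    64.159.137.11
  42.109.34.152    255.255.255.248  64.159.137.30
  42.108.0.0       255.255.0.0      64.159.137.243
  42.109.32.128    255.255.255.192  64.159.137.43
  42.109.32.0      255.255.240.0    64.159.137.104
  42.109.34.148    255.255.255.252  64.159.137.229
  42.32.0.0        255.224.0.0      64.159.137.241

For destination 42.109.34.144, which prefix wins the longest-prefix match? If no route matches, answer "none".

Entries matching 42.109.34.144:
  42.0.0.0/7 (42.0.0.0 - 43.255.255.255)
  42.0.0.0/8 (42.0.0.0 - 42.255.255.255)
  42.96.0.0/11 (42.96.0.0 - 42.127.255.255)
  42.109.32.0/20 (42.109.32.0 - 42.109.47.255)
Most specific is 42.109.32.0/20.

42.109.32.0/20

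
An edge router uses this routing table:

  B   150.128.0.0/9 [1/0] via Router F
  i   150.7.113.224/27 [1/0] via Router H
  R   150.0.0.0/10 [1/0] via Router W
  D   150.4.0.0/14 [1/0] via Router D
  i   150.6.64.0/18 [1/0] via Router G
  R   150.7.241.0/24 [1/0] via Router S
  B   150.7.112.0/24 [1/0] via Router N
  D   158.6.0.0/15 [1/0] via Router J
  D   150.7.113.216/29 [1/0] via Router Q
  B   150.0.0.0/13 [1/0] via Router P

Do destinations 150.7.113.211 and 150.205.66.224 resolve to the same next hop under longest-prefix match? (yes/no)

150.7.113.211: longest match 150.4.0.0/14 -> Router D
150.205.66.224: longest match 150.128.0.0/9 -> Router F

no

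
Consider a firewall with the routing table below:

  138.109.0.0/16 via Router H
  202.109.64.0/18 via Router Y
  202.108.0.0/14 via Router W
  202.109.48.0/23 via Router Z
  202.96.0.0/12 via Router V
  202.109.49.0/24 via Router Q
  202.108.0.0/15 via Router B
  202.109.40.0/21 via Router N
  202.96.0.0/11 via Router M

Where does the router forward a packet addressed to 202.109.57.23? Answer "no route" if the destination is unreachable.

Router B

Routes whose prefix contains 202.109.57.23:
  202.96.0.0/11 (202.96.0.0 - 202.127.255.255) -> Router M
  202.96.0.0/12 (202.96.0.0 - 202.111.255.255) -> Router V
  202.108.0.0/14 (202.108.0.0 - 202.111.255.255) -> Router W
  202.108.0.0/15 (202.108.0.0 - 202.109.255.255) -> Router B
More-specific entries that do NOT match:
  202.109.49.0/24 (202.109.49.0 - 202.109.49.255) does not contain 202.109.57.23
  202.109.48.0/23 (202.109.48.0 - 202.109.49.255) does not contain 202.109.57.23
  202.109.40.0/21 (202.109.40.0 - 202.109.47.255) does not contain 202.109.57.23
  202.109.64.0/18 (202.109.64.0 - 202.109.127.255) does not contain 202.109.57.23
  138.109.0.0/16 (138.109.0.0 - 138.109.255.255) does not contain 202.109.57.23
Longest matching prefix is /15 -> next hop Router B.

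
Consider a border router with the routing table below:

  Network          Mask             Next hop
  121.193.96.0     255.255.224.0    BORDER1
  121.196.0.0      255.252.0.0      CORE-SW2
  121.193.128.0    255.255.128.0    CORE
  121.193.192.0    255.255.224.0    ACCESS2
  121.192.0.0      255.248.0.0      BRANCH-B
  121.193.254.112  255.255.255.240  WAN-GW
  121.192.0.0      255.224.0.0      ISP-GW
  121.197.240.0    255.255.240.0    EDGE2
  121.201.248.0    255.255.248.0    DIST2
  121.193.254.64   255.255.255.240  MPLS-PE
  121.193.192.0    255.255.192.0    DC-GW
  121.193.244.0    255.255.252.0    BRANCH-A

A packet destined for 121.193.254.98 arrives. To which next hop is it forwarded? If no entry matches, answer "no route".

Routes whose prefix contains 121.193.254.98:
  121.192.0.0/11 (121.192.0.0 - 121.223.255.255) -> ISP-GW
  121.192.0.0/13 (121.192.0.0 - 121.199.255.255) -> BRANCH-B
  121.193.128.0/17 (121.193.128.0 - 121.193.255.255) -> CORE
  121.193.192.0/18 (121.193.192.0 - 121.193.255.255) -> DC-GW
More-specific entries that do NOT match:
  121.193.254.112/28 (121.193.254.112 - 121.193.254.127) does not contain 121.193.254.98
  121.193.254.64/28 (121.193.254.64 - 121.193.254.79) does not contain 121.193.254.98
  121.193.244.0/22 (121.193.244.0 - 121.193.247.255) does not contain 121.193.254.98
  121.201.248.0/21 (121.201.248.0 - 121.201.255.255) does not contain 121.193.254.98
  121.197.240.0/20 (121.197.240.0 - 121.197.255.255) does not contain 121.193.254.98
  121.193.96.0/19 (121.193.96.0 - 121.193.127.255) does not contain 121.193.254.98
  121.193.192.0/19 (121.193.192.0 - 121.193.223.255) does not contain 121.193.254.98
Longest matching prefix is /18 -> next hop DC-GW.

DC-GW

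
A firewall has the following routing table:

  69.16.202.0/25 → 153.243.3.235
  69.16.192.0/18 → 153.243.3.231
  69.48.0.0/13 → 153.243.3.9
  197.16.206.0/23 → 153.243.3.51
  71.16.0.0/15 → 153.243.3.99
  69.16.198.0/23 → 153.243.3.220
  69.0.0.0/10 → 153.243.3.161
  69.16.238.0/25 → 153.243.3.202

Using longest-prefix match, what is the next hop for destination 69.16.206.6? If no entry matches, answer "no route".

153.243.3.231

Routes whose prefix contains 69.16.206.6:
  69.0.0.0/10 (69.0.0.0 - 69.63.255.255) -> 153.243.3.161
  69.16.192.0/18 (69.16.192.0 - 69.16.255.255) -> 153.243.3.231
More-specific entries that do NOT match:
  69.16.202.0/25 (69.16.202.0 - 69.16.202.127) does not contain 69.16.206.6
  69.16.238.0/25 (69.16.238.0 - 69.16.238.127) does not contain 69.16.206.6
  197.16.206.0/23 (197.16.206.0 - 197.16.207.255) does not contain 69.16.206.6
  69.16.198.0/23 (69.16.198.0 - 69.16.199.255) does not contain 69.16.206.6
Longest matching prefix is /18 -> next hop 153.243.3.231.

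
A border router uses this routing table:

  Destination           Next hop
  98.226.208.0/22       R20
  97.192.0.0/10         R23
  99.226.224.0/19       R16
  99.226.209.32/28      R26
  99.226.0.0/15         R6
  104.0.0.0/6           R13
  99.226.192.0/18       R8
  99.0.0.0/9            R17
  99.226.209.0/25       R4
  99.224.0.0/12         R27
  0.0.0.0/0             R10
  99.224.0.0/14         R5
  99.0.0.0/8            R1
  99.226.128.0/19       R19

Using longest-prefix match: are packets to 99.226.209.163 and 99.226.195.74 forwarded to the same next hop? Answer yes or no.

yes

99.226.209.163: longest match 99.226.192.0/18 -> R8
99.226.195.74: longest match 99.226.192.0/18 -> R8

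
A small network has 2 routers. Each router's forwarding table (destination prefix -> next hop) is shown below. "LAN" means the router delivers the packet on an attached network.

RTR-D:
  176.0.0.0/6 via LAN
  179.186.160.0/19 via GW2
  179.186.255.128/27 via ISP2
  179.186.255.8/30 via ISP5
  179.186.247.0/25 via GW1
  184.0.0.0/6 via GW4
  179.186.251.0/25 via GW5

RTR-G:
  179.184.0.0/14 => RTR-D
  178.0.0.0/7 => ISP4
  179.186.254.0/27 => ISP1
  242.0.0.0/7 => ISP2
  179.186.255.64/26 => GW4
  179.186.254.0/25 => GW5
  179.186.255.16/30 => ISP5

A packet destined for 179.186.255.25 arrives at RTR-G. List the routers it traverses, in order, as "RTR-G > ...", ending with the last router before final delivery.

RTR-G > RTR-D

At RTR-G: longest match for 179.186.255.25 is 179.184.0.0/14 -> RTR-D
At RTR-D: longest match for 179.186.255.25 is 176.0.0.0/6 -> LAN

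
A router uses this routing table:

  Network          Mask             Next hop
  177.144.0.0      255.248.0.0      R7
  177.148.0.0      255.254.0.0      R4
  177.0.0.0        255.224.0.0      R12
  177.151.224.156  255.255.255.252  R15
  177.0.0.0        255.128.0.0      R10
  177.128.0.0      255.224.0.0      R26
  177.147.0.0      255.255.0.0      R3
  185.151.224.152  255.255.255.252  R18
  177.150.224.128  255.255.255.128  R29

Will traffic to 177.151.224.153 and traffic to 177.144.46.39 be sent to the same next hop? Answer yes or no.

177.151.224.153: longest match 177.144.0.0/13 -> R7
177.144.46.39: longest match 177.144.0.0/13 -> R7

yes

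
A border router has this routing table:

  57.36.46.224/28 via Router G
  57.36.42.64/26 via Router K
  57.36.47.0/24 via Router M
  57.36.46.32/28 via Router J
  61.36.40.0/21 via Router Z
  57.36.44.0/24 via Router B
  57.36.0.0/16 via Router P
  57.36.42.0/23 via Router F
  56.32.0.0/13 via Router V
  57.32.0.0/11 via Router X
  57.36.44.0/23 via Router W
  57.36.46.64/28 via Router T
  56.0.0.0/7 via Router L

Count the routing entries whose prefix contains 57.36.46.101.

Prefixes containing 57.36.46.101:
  56.0.0.0/7 (56.0.0.0 - 57.255.255.255)
  57.32.0.0/11 (57.32.0.0 - 57.63.255.255)
  57.36.0.0/16 (57.36.0.0 - 57.36.255.255)
Total matching entries: 3.

3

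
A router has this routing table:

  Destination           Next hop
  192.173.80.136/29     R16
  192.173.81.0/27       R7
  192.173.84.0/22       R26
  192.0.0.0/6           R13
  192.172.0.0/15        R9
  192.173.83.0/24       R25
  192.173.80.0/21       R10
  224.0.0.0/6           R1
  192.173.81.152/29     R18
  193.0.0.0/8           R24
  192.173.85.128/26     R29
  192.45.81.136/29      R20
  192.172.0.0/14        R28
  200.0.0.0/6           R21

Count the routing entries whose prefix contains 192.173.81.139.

4

Prefixes containing 192.173.81.139:
  192.0.0.0/6 (192.0.0.0 - 195.255.255.255)
  192.172.0.0/14 (192.172.0.0 - 192.175.255.255)
  192.172.0.0/15 (192.172.0.0 - 192.173.255.255)
  192.173.80.0/21 (192.173.80.0 - 192.173.87.255)
Total matching entries: 4.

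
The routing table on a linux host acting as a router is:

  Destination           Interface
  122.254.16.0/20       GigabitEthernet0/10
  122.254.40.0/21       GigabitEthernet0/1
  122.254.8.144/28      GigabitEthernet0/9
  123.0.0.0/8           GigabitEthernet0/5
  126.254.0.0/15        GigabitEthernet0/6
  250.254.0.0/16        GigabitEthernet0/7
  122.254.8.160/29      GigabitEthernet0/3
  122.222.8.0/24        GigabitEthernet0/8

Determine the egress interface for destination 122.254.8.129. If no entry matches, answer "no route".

no route

No entry's prefix contains 122.254.8.129; there is no default route.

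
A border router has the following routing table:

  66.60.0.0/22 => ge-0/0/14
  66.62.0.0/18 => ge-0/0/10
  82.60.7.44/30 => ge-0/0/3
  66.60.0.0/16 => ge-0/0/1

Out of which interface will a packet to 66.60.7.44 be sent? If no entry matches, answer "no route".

Routes whose prefix contains 66.60.7.44:
  66.60.0.0/16 (66.60.0.0 - 66.60.255.255) -> ge-0/0/1
More-specific entries that do NOT match:
  82.60.7.44/30 (82.60.7.44 - 82.60.7.47) does not contain 66.60.7.44
  66.60.0.0/22 (66.60.0.0 - 66.60.3.255) does not contain 66.60.7.44
  66.62.0.0/18 (66.62.0.0 - 66.62.63.255) does not contain 66.60.7.44
Longest matching prefix is /16 -> interface ge-0/0/1.

ge-0/0/1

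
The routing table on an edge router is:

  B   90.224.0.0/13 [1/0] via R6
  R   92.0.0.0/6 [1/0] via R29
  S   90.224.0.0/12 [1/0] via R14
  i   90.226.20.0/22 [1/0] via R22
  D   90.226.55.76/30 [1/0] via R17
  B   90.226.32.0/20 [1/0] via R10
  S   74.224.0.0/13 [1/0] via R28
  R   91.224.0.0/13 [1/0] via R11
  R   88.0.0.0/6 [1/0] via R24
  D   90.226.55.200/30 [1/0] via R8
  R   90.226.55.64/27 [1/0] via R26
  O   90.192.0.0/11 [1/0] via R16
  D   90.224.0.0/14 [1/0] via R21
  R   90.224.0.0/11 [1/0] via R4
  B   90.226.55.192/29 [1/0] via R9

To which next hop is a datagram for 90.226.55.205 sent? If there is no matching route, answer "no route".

R21

Routes whose prefix contains 90.226.55.205:
  88.0.0.0/6 (88.0.0.0 - 91.255.255.255) -> R24
  90.224.0.0/11 (90.224.0.0 - 90.255.255.255) -> R4
  90.224.0.0/12 (90.224.0.0 - 90.239.255.255) -> R14
  90.224.0.0/13 (90.224.0.0 - 90.231.255.255) -> R6
  90.224.0.0/14 (90.224.0.0 - 90.227.255.255) -> R21
More-specific entries that do NOT match:
  90.226.55.76/30 (90.226.55.76 - 90.226.55.79) does not contain 90.226.55.205
  90.226.55.200/30 (90.226.55.200 - 90.226.55.203) does not contain 90.226.55.205
  90.226.55.192/29 (90.226.55.192 - 90.226.55.199) does not contain 90.226.55.205
  90.226.55.64/27 (90.226.55.64 - 90.226.55.95) does not contain 90.226.55.205
  90.226.20.0/22 (90.226.20.0 - 90.226.23.255) does not contain 90.226.55.205
  90.226.32.0/20 (90.226.32.0 - 90.226.47.255) does not contain 90.226.55.205
Longest matching prefix is /14 -> next hop R21.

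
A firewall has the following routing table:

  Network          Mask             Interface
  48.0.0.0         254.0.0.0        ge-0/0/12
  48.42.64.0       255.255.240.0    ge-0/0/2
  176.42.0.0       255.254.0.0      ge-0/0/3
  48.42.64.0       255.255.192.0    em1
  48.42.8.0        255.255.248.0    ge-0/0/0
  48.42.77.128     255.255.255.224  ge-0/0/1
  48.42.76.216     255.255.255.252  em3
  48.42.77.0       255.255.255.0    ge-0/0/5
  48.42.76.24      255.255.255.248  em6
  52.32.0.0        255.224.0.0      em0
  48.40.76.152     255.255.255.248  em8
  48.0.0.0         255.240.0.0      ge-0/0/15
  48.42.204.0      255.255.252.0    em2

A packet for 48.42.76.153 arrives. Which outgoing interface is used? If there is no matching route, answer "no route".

ge-0/0/2

Routes whose prefix contains 48.42.76.153:
  48.0.0.0/7 (48.0.0.0 - 49.255.255.255) -> ge-0/0/12
  48.42.64.0/18 (48.42.64.0 - 48.42.127.255) -> em1
  48.42.64.0/20 (48.42.64.0 - 48.42.79.255) -> ge-0/0/2
More-specific entries that do NOT match:
  48.42.76.216/30 (48.42.76.216 - 48.42.76.219) does not contain 48.42.76.153
  48.42.76.24/29 (48.42.76.24 - 48.42.76.31) does not contain 48.42.76.153
  48.40.76.152/29 (48.40.76.152 - 48.40.76.159) does not contain 48.42.76.153
  48.42.77.128/27 (48.42.77.128 - 48.42.77.159) does not contain 48.42.76.153
  48.42.77.0/24 (48.42.77.0 - 48.42.77.255) does not contain 48.42.76.153
  48.42.204.0/22 (48.42.204.0 - 48.42.207.255) does not contain 48.42.76.153
  48.42.8.0/21 (48.42.8.0 - 48.42.15.255) does not contain 48.42.76.153
Longest matching prefix is /20 -> interface ge-0/0/2.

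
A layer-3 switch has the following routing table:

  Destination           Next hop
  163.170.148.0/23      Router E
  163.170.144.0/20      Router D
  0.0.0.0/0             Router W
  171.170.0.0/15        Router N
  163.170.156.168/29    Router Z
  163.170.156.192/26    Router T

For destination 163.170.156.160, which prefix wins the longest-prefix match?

Entries matching 163.170.156.160:
  0.0.0.0/0 (default, matches everything)
  163.170.144.0/20 (163.170.144.0 - 163.170.159.255)
Most specific is 163.170.144.0/20.

163.170.144.0/20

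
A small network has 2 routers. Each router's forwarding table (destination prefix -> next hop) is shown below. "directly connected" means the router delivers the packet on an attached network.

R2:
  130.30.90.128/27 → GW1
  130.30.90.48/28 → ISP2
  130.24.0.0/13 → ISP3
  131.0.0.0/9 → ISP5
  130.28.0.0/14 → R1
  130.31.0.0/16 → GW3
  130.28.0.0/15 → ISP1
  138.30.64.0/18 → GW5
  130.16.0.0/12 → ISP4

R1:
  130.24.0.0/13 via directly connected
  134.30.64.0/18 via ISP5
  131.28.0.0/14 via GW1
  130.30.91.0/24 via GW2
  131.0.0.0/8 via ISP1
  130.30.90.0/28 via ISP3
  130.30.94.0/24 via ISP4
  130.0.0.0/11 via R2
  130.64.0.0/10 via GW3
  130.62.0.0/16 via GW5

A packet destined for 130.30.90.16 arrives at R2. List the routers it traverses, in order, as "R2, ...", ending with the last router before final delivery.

R2, R1

At R2: longest match for 130.30.90.16 is 130.28.0.0/14 -> R1
At R1: longest match for 130.30.90.16 is 130.24.0.0/13 -> directly connected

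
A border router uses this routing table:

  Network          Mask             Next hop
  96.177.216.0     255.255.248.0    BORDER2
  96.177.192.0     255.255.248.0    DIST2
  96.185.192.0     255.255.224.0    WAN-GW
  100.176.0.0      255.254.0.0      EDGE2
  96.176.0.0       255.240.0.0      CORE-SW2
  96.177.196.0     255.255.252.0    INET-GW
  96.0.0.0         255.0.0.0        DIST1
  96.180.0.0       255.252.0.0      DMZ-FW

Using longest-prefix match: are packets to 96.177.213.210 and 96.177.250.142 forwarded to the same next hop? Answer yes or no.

96.177.213.210: longest match 96.176.0.0/12 -> CORE-SW2
96.177.250.142: longest match 96.176.0.0/12 -> CORE-SW2

yes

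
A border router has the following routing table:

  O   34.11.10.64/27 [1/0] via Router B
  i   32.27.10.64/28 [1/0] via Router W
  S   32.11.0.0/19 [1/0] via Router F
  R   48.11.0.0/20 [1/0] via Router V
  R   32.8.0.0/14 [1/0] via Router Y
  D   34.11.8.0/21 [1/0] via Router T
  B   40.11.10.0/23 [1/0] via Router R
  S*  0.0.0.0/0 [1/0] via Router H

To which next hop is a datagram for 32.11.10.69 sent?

Routes whose prefix contains 32.11.10.69:
  0.0.0.0/0 (default, matches everything) -> Router H
  32.8.0.0/14 (32.8.0.0 - 32.11.255.255) -> Router Y
  32.11.0.0/19 (32.11.0.0 - 32.11.31.255) -> Router F
More-specific entries that do NOT match:
  32.27.10.64/28 (32.27.10.64 - 32.27.10.79) does not contain 32.11.10.69
  34.11.10.64/27 (34.11.10.64 - 34.11.10.95) does not contain 32.11.10.69
  40.11.10.0/23 (40.11.10.0 - 40.11.11.255) does not contain 32.11.10.69
  34.11.8.0/21 (34.11.8.0 - 34.11.15.255) does not contain 32.11.10.69
  48.11.0.0/20 (48.11.0.0 - 48.11.15.255) does not contain 32.11.10.69
Longest matching prefix is /19 -> next hop Router F.

Router F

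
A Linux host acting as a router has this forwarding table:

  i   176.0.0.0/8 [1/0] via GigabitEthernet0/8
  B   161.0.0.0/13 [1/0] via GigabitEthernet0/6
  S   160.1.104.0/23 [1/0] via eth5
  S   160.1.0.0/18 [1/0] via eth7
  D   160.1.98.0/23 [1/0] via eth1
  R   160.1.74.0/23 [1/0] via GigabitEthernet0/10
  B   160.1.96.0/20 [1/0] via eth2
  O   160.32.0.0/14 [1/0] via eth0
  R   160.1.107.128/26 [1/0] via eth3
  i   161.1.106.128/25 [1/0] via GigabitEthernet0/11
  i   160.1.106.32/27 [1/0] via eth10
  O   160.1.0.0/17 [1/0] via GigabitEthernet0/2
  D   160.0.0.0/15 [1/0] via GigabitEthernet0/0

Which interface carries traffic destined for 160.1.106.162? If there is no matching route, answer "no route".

Routes whose prefix contains 160.1.106.162:
  160.0.0.0/15 (160.0.0.0 - 160.1.255.255) -> GigabitEthernet0/0
  160.1.0.0/17 (160.1.0.0 - 160.1.127.255) -> GigabitEthernet0/2
  160.1.96.0/20 (160.1.96.0 - 160.1.111.255) -> eth2
More-specific entries that do NOT match:
  160.1.106.32/27 (160.1.106.32 - 160.1.106.63) does not contain 160.1.106.162
  160.1.107.128/26 (160.1.107.128 - 160.1.107.191) does not contain 160.1.106.162
  161.1.106.128/25 (161.1.106.128 - 161.1.106.255) does not contain 160.1.106.162
  160.1.104.0/23 (160.1.104.0 - 160.1.105.255) does not contain 160.1.106.162
  160.1.98.0/23 (160.1.98.0 - 160.1.99.255) does not contain 160.1.106.162
  160.1.74.0/23 (160.1.74.0 - 160.1.75.255) does not contain 160.1.106.162
Longest matching prefix is /20 -> interface eth2.

eth2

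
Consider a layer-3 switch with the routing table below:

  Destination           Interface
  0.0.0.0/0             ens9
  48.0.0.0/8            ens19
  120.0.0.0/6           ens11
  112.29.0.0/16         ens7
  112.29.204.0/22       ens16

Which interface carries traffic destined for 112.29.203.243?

Routes whose prefix contains 112.29.203.243:
  0.0.0.0/0 (default, matches everything) -> ens9
  112.29.0.0/16 (112.29.0.0 - 112.29.255.255) -> ens7
More-specific entries that do NOT match:
  112.29.204.0/22 (112.29.204.0 - 112.29.207.255) does not contain 112.29.203.243
Longest matching prefix is /16 -> interface ens7.

ens7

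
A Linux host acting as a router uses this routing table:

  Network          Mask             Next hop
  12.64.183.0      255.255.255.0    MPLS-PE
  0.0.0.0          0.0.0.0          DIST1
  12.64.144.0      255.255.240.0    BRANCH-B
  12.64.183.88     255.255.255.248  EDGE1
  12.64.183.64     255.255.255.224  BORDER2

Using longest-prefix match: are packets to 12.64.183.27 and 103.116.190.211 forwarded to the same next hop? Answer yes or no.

12.64.183.27: longest match 12.64.183.0/24 -> MPLS-PE
103.116.190.211: longest match 0.0.0.0/0 -> DIST1

no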